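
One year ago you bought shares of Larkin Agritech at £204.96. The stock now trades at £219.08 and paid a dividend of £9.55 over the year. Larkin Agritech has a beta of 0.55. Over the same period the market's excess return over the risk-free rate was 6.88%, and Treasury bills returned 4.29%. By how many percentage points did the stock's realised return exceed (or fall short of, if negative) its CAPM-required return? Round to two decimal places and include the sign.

Realised HPR = (P1 + D1 − P0) / P0 = (219.08 + 9.55 − 204.96) / 204.96 = 23.67 / 204.96 = 11.5486%
CAPM required = R_f + β·MRP = 4.29% + 0.55 × 6.88% = 8.0740%
α = realised − required = 11.5486% − 8.0740% = +3.47%

+3.47%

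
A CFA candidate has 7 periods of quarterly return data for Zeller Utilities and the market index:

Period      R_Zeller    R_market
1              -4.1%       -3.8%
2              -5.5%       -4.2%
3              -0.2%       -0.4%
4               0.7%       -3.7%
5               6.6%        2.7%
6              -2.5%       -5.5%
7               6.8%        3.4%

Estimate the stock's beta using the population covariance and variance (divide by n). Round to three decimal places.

1.232

Mean R_i = (-4.1 − 5.5 − 0.2 + 0.7 + 6.6 − 2.5 + 6.8) / 7 = 0.2571%
Mean R_m = (-3.8 − 4.2 − 0.4 − 3.7 + 2.7 − 5.5 + 3.4) / 7 = -1.6429%
Σ(R_i − R̄_i)(R_m − R̄_m) = 93.8171  ⇒  Cov = 93.8171 / 7 = 13.4024
Σ(R_m − R̄_m)² = 76.1371  ⇒  Var(R_m) = 76.1371 / 7 = 10.8767
β = Cov / Var(R_m) = 13.4024 / 10.8767 = 1.2322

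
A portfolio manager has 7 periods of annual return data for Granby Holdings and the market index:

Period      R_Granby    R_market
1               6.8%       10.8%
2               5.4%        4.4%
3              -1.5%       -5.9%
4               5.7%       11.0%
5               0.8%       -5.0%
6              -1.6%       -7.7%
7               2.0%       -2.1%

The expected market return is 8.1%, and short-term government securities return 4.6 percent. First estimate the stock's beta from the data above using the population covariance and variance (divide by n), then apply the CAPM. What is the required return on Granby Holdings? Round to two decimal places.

Mean R_i = (6.8 + 5.4 − 1.5 + 5.7 + 0.8 − 1.6 + 2.0) / 7 = 2.5143%
Mean R_m = (10.8 + 4.4 − 5.9 + 11.0 − 5.0 − 7.7 − 2.1) / 7 = 0.7857%
Σ(R_i − R̄_i)(R_m − R̄_m) = 159.0414  ⇒  Cov = 159.0414 / 7 = 22.7202
Σ(R_m − R̄_m)² = 376.1886  ⇒  Var(R_m) = 376.1886 / 7 = 53.7412
β = Cov / Var(R_m) = 22.7202 / 53.7412 = 0.4228
MRP = 8.1% − 4.6% = 3.50%
E(R) = R_f + β × MRP = 4.6% + 0.4228 × 3.5% = 6.08%

6.08%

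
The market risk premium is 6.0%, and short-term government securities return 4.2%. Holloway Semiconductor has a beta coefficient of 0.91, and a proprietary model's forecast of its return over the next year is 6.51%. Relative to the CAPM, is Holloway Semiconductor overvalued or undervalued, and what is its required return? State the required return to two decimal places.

Overvalued; required return 9.66%

Required return = R_f + β·MRP = 4.2% + 0.91 × 6.0% = 9.66%
Forecast 6.51% < required 9.66% → the stock plots below the SML → overvalued.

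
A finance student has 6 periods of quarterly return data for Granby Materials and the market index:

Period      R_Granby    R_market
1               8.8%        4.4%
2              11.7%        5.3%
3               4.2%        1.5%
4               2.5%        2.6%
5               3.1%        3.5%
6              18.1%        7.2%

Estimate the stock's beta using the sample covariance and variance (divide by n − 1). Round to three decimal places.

Mean R_i = (8.8 + 11.7 + 4.2 + 2.5 + 3.1 + 18.1) / 6 = 8.0667%
Mean R_m = (4.4 + 5.3 + 1.5 + 2.6 + 3.5 + 7.2) / 6 = 4.0833%
Σ(R_i − R̄_i)(R_m − R̄_m) = 57.0667  ⇒  Cov = 57.0667 / 5 = 11.4133
Σ(R_m − R̄_m)² = 20.5083  ⇒  Var(R_m) = 20.5083 / 5 = 4.1017
β = Cov / Var(R_m) = 11.4133 / 4.1017 = 2.7826

2.783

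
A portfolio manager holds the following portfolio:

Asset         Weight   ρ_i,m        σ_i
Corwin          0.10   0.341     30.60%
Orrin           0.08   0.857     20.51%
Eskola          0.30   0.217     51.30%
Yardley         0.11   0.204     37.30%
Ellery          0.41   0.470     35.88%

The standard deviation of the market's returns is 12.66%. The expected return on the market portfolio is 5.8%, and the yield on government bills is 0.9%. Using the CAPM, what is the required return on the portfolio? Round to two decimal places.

β_Corwin = 0.341 × 30.60% / 12.66% = 0.8242
β_Orrin = 0.857 × 20.51% / 12.66% = 1.3884
β_Eskola = 0.217 × 51.30% / 12.66% = 0.8793
β_Yardley = 0.204 × 37.30% / 12.66% = 0.6010
β_Ellery = 0.470 × 35.88% / 12.66% = 1.3320
β_P = Σ w_i β_i = 0.10×0.8242 + 0.08×1.3884 + 0.30×0.8793 + 0.11×0.6010 + 0.41×1.3320 = 1.0695
MRP = 5.8% − 0.9% = 4.90%
E(R_P) = R_f + β_P × MRP = 0.9% + 1.0695 × 4.9% = 6.14%

6.14%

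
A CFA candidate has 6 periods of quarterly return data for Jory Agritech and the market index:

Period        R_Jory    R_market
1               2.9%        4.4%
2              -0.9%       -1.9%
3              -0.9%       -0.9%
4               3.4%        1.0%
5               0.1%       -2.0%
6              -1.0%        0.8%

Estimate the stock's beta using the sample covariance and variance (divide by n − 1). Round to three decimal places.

Mean R_i = (2.9 − 0.9 − 0.9 + 3.4 + 0.1 − 1.0) / 6 = 0.6000%
Mean R_m = (4.4 − 1.9 − 0.9 + 1.0 − 2.0 + 0.8) / 6 = 0.2333%
Σ(R_i − R̄_i)(R_m − R̄_m) = 16.8400  ⇒  Cov = 16.8400 / 5 = 3.3680
Σ(R_m − R̄_m)² = 29.0933  ⇒  Var(R_m) = 29.0933 / 5 = 5.8187
β = Cov / Var(R_m) = 3.3680 / 5.8187 = 0.5788

0.579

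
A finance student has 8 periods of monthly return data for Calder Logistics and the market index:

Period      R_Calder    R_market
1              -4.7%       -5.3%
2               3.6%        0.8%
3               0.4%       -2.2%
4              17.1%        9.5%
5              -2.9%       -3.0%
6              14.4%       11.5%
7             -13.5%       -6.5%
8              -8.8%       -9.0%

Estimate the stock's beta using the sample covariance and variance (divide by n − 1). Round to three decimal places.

Mean R_i = (-4.7 + 3.6 + 0.4 + 17.1 − 2.9 + 14.4 − 13.5 − 8.8) / 8 = 0.7000%
Mean R_m = (-5.3 + 0.8 − 2.2 + 9.5 − 3.0 + 11.5 − 6.5 − 9.0) / 8 = -0.5250%
Σ(R_i − R̄_i)(R_m − R̄_m) = 533.5500  ⇒  Cov = 533.5500 / 7 = 76.2214
Σ(R_m − R̄_m)² = 386.1150  ⇒  Var(R_m) = 386.1150 / 7 = 55.1593
β = Cov / Var(R_m) = 76.2214 / 55.1593 = 1.3818

1.382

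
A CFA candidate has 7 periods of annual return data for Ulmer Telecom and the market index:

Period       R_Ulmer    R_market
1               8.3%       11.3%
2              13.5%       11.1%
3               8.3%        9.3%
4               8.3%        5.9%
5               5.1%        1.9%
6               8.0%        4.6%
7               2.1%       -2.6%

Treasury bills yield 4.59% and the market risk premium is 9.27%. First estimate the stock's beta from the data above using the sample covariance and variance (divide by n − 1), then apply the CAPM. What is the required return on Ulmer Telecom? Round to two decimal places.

Mean R_i = (8.3 + 13.5 + 8.3 + 8.3 + 5.1 + 8.0 + 2.1) / 7 = 7.6571%
Mean R_m = (11.3 + 11.1 + 9.3 + 5.9 + 1.9 + 4.6 − 2.6) / 7 = 5.9286%
Σ(R_i − R̄_i)(R_m − R̄_m) = 93.0586  ⇒  Cov = 93.0586 / 6 = 15.5098
Σ(R_m − R̄_m)² = 157.6943  ⇒  Var(R_m) = 157.6943 / 6 = 26.2824
β = Cov / Var(R_m) = 15.5098 / 26.2824 = 0.5901
E(R) = R_f + β × MRP = 4.59% + 0.5901 × 9.27% = 10.06%

10.06%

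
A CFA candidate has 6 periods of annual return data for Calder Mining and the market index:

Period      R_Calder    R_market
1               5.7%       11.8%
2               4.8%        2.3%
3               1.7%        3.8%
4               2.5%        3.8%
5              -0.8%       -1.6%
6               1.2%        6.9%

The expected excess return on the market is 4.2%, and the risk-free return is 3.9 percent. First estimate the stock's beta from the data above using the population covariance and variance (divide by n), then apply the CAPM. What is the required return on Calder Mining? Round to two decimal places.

Mean R_i = (5.7 + 4.8 + 1.7 + 2.5 − 0.8 + 1.2) / 6 = 2.5167%
Mean R_m = (11.8 + 2.3 + 3.8 + 3.8 − 1.6 + 6.9) / 6 = 4.5000%
Σ(R_i − R̄_i)(R_m − R̄_m) = 35.8700  ⇒  Cov = 35.8700 / 6 = 5.9783
Σ(R_m − R̄_m)² = 102.0800  ⇒  Var(R_m) = 102.0800 / 6 = 17.0133
β = Cov / Var(R_m) = 5.9783 / 17.0133 = 0.3514
E(R) = R_f + β × MRP = 3.9% + 0.3514 × 4.2% = 5.38%

5.38%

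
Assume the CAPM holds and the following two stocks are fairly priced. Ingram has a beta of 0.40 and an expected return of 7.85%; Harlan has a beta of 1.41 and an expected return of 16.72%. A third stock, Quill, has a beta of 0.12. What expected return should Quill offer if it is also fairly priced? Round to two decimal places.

5.39%

MRP (SML slope) = (16.72% − 7.85%) / (1.41 − 0.40) = 8.87% / 1.01 = 8.7822%
R_f (intercept) = 7.85% − 0.40 × 8.7822% = 4.3371%
E(R_Quill) = R_f + β × MRP = 4.3371% + 0.12 × 8.7822% = 5.39%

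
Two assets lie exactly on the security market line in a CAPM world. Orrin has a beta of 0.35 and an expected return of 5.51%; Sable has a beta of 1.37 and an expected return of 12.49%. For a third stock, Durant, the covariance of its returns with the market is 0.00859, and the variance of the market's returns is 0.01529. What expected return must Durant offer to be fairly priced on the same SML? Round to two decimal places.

MRP = (12.49% − 5.51%) / (1.37 − 0.35) = 6.8431%
R_f = 5.51% − 0.35 × 6.8431% = 3.1149%
β_Durant = Cov / Var(R_m) = 0.00859 / 0.01529 = 0.5618
E(R_Durant) = R_f + β × MRP = 3.1149% + 0.5618 × 6.8431% = 6.96%

6.96%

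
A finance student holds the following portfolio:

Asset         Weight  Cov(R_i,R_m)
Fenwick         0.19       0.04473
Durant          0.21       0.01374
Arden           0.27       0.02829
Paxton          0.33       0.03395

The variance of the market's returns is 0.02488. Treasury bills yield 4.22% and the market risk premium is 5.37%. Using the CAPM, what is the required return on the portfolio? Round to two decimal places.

10.74%

β_Fenwick = 0.04473 / 0.02488 = 1.7978
β_Durant = 0.01374 / 0.02488 = 0.5523
β_Arden = 0.02829 / 0.02488 = 1.1371
β_Paxton = 0.03395 / 0.02488 = 1.3645
β_P = Σ w_i β_i = 0.19×1.7978 + 0.21×0.5523 + 0.27×1.1371 + 0.33×1.3645 = 1.2149
E(R_P) = R_f + β_P × MRP = 4.22% + 1.2149 × 5.37% = 10.74%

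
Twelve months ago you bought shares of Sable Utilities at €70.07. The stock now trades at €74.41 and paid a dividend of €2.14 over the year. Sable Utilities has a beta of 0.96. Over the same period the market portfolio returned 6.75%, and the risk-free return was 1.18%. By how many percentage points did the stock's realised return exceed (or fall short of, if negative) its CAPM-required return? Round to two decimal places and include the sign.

+2.72%

Realised HPR = (P1 + D1 − P0) / P0 = (74.41 + 2.14 − 70.07) / 70.07 = 6.48 / 70.07 = 9.2479%
MRP = 6.75% − 1.18% = 5.57%
CAPM required = R_f + β·MRP = 1.18% + 0.96 × 5.57% = 6.5272%
α = realised − required = 9.2479% − 6.5272% = +2.72%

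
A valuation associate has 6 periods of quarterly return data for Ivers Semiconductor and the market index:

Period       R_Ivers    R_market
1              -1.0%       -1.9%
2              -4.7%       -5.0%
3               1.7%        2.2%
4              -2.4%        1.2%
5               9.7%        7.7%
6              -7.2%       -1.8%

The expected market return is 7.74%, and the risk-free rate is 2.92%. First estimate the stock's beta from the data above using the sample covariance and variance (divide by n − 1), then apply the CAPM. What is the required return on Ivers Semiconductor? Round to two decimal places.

Mean R_i = (-1.0 − 4.7 + 1.7 − 2.4 + 9.7 − 7.2) / 6 = -0.6500%
Mean R_m = (-1.9 − 5.0 + 2.2 + 1.2 + 7.7 − 1.8) / 6 = 0.4000%
Σ(R_i − R̄_i)(R_m − R̄_m) = 115.4700  ⇒  Cov = 115.4700 / 5 = 23.0940
Σ(R_m − R̄_m)² = 96.4600  ⇒  Var(R_m) = 96.4600 / 5 = 19.2920
β = Cov / Var(R_m) = 23.0940 / 19.2920 = 1.1971
MRP = 7.74% − 2.92% = 4.82%
E(R) = R_f + β × MRP = 2.92% + 1.1971 × 4.82% = 8.69%

8.69%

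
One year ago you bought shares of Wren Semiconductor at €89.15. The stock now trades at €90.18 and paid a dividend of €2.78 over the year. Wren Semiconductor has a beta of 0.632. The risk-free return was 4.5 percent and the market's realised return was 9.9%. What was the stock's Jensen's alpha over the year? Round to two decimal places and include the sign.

Realised HPR = (P1 + D1 − P0) / P0 = (90.18 + 2.78 − 89.15) / 89.15 = 3.81 / 89.15 = 4.2737%
MRP = 9.9% − 4.5% = 5.40%
CAPM required = R_f + β·MRP = 4.5% + 0.632 × 5.4% = 7.9128%
α = realised − required = 4.2737% − 7.9128% = -3.64%

-3.64%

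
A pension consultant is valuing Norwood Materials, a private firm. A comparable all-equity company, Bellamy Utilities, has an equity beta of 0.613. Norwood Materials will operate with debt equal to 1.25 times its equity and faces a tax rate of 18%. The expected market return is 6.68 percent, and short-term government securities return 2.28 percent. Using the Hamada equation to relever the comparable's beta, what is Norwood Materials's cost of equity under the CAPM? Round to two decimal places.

7.74%

β_L = β_U × [1 + (1 − t)(D/E)] = 0.613 × [1 + (1 − 0.18) × 1.25]
    = 0.613 × [1 + 0.82 × 1.25] = 0.613 × 2.0250 = 1.2413
MRP = 6.68% − 2.28% = 4.40%
E(R) = R_f + β_L × MRP = 2.28% + 1.2413 × 4.40% = 7.74%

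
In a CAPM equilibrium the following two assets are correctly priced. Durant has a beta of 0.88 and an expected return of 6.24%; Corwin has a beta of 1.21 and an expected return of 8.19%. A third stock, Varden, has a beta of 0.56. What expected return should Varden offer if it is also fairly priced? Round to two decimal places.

4.35%

MRP (SML slope) = (8.19% − 6.24%) / (1.21 − 0.88) = 1.95% / 0.33 = 5.9091%
R_f (intercept) = 6.24% − 0.88 × 5.9091% = 1.0400%
E(R_Varden) = R_f + β × MRP = 1.0400% + 0.56 × 5.9091% = 4.35%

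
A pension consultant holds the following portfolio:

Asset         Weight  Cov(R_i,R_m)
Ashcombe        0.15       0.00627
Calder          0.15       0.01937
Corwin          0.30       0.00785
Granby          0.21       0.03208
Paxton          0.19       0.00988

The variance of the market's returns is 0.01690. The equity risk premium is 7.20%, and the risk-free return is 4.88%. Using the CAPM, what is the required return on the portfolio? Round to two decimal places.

β_Ashcombe = 0.00627 / 0.01690 = 0.3710
β_Calder = 0.01937 / 0.01690 = 1.1462
β_Corwin = 0.00785 / 0.01690 = 0.4645
β_Granby = 0.03208 / 0.01690 = 1.8982
β_Paxton = 0.00988 / 0.01690 = 0.5846
β_P = Σ w_i β_i = 0.15×0.3710 + 0.15×1.1462 + 0.30×0.4645 + 0.21×1.8982 + 0.19×0.5846 = 0.8766
E(R_P) = R_f + β_P × MRP = 4.88% + 0.8766 × 7.20% = 11.19%

11.19%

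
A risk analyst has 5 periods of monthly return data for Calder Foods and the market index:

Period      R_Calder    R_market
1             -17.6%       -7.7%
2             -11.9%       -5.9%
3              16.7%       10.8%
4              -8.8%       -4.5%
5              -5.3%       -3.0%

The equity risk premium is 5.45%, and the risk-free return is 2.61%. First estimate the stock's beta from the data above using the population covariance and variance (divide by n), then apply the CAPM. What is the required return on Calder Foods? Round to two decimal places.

Mean R_i = (-17.6 − 11.9 + 16.7 − 8.8 − 5.3) / 5 = -5.3800%
Mean R_m = (-7.7 − 5.9 + 10.8 − 4.5 − 3.0) / 5 = -2.0600%
Σ(R_i − R̄_i)(R_m − R̄_m) = 386.1760  ⇒  Cov = 386.1760 / 5 = 77.2352
Σ(R_m − R̄_m)² = 218.7720  ⇒  Var(R_m) = 218.7720 / 5 = 43.7544
β = Cov / Var(R_m) = 77.2352 / 43.7544 = 1.7652
E(R) = R_f + β × MRP = 2.61% + 1.7652 × 5.45% = 12.23%

12.23%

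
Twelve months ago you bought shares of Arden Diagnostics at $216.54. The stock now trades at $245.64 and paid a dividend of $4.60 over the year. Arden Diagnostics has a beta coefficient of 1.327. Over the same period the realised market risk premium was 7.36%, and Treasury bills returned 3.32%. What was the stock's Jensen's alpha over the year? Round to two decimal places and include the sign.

+2.48%

Realised HPR = (P1 + D1 − P0) / P0 = (245.64 + 4.60 − 216.54) / 216.54 = 33.70 / 216.54 = 15.5629%
CAPM required = R_f + β·MRP = 3.32% + 1.327 × 7.36% = 13.08672%
α = realised − required = 15.5629% − 13.08672% = +2.48%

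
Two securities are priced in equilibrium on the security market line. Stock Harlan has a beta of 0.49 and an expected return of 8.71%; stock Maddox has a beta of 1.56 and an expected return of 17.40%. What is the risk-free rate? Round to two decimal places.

Both satisfy E(R) = R_f + β·MRP, so the slope of the SML is
MRP = (17.40% − 8.71%) / (1.56 − 0.49) = 8.69% / 1.07 = 8.1215%
R_f = E(R_Harlan) − β_Harlan·MRP = 8.71% − 0.49 × 8.1215% = 4.7305%

4.73%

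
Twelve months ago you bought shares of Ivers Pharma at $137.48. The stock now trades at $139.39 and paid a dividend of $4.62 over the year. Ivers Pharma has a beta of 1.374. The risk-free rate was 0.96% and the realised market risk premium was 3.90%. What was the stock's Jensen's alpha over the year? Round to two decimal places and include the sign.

-1.57%

Realised HPR = (P1 + D1 − P0) / P0 = (139.39 + 4.62 − 137.48) / 137.48 = 6.53 / 137.48 = 4.7498%
CAPM required = R_f + β·MRP = 0.96% + 1.374 × 3.90% = 6.31860%
α = realised − required = 4.7498% − 6.31860% = -1.57%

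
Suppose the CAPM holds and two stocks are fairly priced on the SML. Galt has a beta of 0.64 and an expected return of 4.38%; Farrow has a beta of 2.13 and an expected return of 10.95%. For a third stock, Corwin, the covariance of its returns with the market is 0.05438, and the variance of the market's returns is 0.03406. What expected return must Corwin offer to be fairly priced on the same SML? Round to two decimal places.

MRP = (10.95% − 4.38%) / (2.13 − 0.64) = 4.4094%
R_f = 4.38% − 0.64 × 4.4094% = 1.5580%
β_Corwin = Cov / Var(R_m) = 0.05438 / 0.03406 = 1.5966
E(R_Corwin) = R_f + β × MRP = 1.5580% + 1.5966 × 4.4094% = 8.60%

8.60%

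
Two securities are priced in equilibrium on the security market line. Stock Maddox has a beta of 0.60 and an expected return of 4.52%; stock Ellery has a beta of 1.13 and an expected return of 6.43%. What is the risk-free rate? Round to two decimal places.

2.36%

Both satisfy E(R) = R_f + β·MRP, so the slope of the SML is
MRP = (6.43% − 4.52%) / (1.13 − 0.60) = 1.91% / 0.53 = 3.6038%
R_f = E(R_Maddox) − β_Maddox·MRP = 4.52% − 0.60 × 3.6038% = 2.3577%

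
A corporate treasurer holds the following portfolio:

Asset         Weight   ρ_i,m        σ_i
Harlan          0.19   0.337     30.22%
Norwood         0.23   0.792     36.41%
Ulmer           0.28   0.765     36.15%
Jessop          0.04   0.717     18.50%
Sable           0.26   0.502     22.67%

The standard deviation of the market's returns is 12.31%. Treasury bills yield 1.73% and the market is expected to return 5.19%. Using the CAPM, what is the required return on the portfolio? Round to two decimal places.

7.30%

β_Harlan = 0.337 × 30.22% / 12.31% = 0.8273
β_Norwood = 0.792 × 36.41% / 12.31% = 2.3425
β_Ulmer = 0.765 × 36.15% / 12.31% = 2.2465
β_Jessop = 0.717 × 18.50% / 12.31% = 1.0775
β_Sable = 0.502 × 22.67% / 12.31% = 0.9245
β_P = Σ w_i β_i = 0.19×0.8273 + 0.23×2.3425 + 0.28×2.2465 + 0.04×1.0775 + 0.26×0.9245 = 1.6085
MRP = 5.19% − 1.73% = 3.46%
E(R_P) = R_f + β_P × MRP = 1.73% + 1.6085 × 3.46% = 7.30%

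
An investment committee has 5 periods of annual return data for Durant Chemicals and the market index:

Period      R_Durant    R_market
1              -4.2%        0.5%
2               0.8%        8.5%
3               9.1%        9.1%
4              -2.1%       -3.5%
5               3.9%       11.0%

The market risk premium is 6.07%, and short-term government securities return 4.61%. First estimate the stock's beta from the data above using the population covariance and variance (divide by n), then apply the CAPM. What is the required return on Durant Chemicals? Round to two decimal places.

Mean R_i = (-4.2 + 0.8 + 9.1 − 2.1 + 3.9) / 5 = 1.5000%
Mean R_m = (0.5 + 8.5 + 9.1 − 3.5 + 11.0) / 5 = 5.1200%
Σ(R_i − R̄_i)(R_m − R̄_m) = 99.3600  ⇒  Cov = 99.3600 / 5 = 19.8720
Σ(R_m − R̄_m)² = 157.4880  ⇒  Var(R_m) = 157.4880 / 5 = 31.4976
β = Cov / Var(R_m) = 19.8720 / 31.4976 = 0.6309
E(R) = R_f + β × MRP = 4.61% + 0.6309 × 6.07% = 8.44%

8.44%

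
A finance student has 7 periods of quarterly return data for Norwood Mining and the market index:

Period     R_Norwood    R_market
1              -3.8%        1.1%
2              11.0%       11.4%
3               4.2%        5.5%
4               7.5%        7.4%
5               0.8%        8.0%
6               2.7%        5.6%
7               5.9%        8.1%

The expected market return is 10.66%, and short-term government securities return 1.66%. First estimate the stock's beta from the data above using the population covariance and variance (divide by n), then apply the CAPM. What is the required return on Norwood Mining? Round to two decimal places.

13.42%

Mean R_i = (-3.8 + 11.0 + 4.2 + 7.5 + 0.8 + 2.7 + 5.9) / 7 = 4.0429%
Mean R_m = (1.1 + 11.4 + 5.5 + 7.4 + 8.0 + 5.6 + 8.1) / 7 = 6.7286%
Σ(R_i − R̄_i)(R_m − R̄_m) = 78.7114  ⇒  Cov = 78.7114 / 7 = 11.2445
Σ(R_m − R̄_m)² = 60.2343  ⇒  Var(R_m) = 60.2343 / 7 = 8.6049
β = Cov / Var(R_m) = 11.2445 / 8.6049 = 1.3068
MRP = 10.66% − 1.66% = 9.00%
E(R) = R_f + β × MRP = 1.66% + 1.3068 × 9.00% = 13.42%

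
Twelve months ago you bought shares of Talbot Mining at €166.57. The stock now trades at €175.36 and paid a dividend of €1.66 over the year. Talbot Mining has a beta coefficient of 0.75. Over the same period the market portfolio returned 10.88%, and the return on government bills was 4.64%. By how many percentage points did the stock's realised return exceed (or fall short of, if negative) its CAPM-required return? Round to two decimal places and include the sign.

Realised HPR = (P1 + D1 − P0) / P0 = (175.36 + 1.66 − 166.57) / 166.57 = 10.45 / 166.57 = 6.2736%
MRP = 10.88% − 4.64% = 6.24%
CAPM required = R_f + β·MRP = 4.64% + 0.75 × 6.24% = 9.3200%
α = realised − required = 6.2736% − 9.3200% = -3.05%

-3.05%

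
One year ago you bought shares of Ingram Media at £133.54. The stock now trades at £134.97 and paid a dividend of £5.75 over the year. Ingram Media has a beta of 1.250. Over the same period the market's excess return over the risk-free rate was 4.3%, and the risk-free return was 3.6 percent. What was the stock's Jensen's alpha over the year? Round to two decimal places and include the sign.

Realised HPR = (P1 + D1 − P0) / P0 = (134.97 + 5.75 − 133.54) / 133.54 = 7.18 / 133.54 = 5.3767%
CAPM required = R_f + β·MRP = 3.6% + 1.250 × 4.3% = 8.9750%
α = realised − required = 5.3767% − 8.9750% = -3.60%

-3.60%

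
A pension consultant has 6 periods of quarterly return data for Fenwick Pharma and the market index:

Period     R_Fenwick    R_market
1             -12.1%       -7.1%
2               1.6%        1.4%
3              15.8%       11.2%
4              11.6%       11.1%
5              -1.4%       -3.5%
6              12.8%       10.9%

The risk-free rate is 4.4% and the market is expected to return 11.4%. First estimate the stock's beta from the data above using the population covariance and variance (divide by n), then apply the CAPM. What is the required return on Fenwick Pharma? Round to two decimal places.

13.25%

Mean R_i = (-12.1 + 1.6 + 15.8 + 11.6 − 1.4 + 12.8) / 6 = 4.7167%
Mean R_m = (-7.1 + 1.4 + 11.2 + 11.1 − 3.5 + 10.9) / 6 = 4.0000%
Σ(R_i − R̄_i)(R_m − R̄_m) = 425.0900  ⇒  Cov = 425.0900 / 6 = 70.8483
Σ(R_m − R̄_m)² = 336.0800  ⇒  Var(R_m) = 336.0800 / 6 = 56.0133
β = Cov / Var(R_m) = 70.8483 / 56.0133 = 1.2648
MRP = 11.4% − 4.4% = 7.00%
E(R) = R_f + β × MRP = 4.4% + 1.2648 × 7.0% = 13.25%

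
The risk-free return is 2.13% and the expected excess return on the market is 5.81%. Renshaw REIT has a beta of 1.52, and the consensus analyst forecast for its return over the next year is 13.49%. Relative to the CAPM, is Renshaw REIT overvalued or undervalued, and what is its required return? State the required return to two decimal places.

Undervalued; required return 10.96%

Required return = R_f + β·MRP = 2.13% + 1.52 × 5.81% = 10.96%
Forecast 13.49% > required 10.96% → the stock plots above the SML → undervalued.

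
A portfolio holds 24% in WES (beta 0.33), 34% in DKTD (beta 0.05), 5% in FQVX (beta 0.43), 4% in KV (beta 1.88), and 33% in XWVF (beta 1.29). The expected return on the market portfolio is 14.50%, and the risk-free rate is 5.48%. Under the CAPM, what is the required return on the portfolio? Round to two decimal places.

11.06%

β_P = Σ w_i β_i = 0.24×0.33 + 0.34×0.05 + 0.05×0.43 + 0.04×1.88 + 0.33×1.29 = 0.6186
MRP = 14.50% − 5.48% = 9.02%
E(R_P) = R_f + β_P × MRP = 5.48% + 0.6186 × 9.02% = 11.06%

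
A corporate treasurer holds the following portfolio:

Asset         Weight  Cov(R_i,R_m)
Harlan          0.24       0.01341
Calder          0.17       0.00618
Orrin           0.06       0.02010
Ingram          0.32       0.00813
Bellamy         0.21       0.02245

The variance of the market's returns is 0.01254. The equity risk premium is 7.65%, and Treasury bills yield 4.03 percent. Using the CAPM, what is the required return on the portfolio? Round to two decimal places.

11.83%

β_Harlan = 0.01341 / 0.01254 = 1.0694
β_Calder = 0.00618 / 0.01254 = 0.4928
β_Orrin = 0.02010 / 0.01254 = 1.6029
β_Ingram = 0.00813 / 0.01254 = 0.6483
β_Bellamy = 0.02245 / 0.01254 = 1.7903
β_P = Σ w_i β_i = 0.24×1.0694 + 0.17×0.4928 + 0.06×1.6029 + 0.32×0.6483 + 0.21×1.7903 = 1.0200
E(R_P) = R_f + β_P × MRP = 4.03% + 1.0200 × 7.65% = 11.83%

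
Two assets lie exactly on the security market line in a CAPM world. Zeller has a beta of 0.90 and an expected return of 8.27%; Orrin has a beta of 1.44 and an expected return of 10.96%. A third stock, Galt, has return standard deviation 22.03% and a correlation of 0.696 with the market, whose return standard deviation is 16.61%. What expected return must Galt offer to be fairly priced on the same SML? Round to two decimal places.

8.39%

MRP = (10.96% − 8.27%) / (1.44 − 0.90) = 4.9815%
R_f = 8.27% − 0.90 × 4.9815% = 3.7867%
β_Galt = ρ·σ_i/σ_m = 0.696 × 22.03 / 16.61 = 0.9231
E(R_Galt) = R_f + β × MRP = 3.7867% + 0.9231 × 4.9815% = 8.39%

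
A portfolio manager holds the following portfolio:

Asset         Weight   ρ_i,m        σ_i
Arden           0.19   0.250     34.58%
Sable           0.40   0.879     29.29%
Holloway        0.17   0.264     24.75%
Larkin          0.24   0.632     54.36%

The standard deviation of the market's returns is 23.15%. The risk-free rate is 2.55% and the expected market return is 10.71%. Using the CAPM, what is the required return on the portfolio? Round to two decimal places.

10.06%

β_Arden = 0.250 × 34.58% / 23.15% = 0.3734
β_Sable = 0.879 × 29.29% / 23.15% = 1.1121
β_Holloway = 0.264 × 24.75% / 23.15% = 0.2822
β_Larkin = 0.632 × 54.36% / 23.15% = 1.4840
β_P = Σ w_i β_i = 0.19×0.3734 + 0.40×1.1121 + 0.17×0.2822 + 0.24×1.4840 = 0.9199
MRP = 10.71% − 2.55% = 8.16%
E(R_P) = R_f + β_P × MRP = 2.55% + 0.9199 × 8.16% = 10.06%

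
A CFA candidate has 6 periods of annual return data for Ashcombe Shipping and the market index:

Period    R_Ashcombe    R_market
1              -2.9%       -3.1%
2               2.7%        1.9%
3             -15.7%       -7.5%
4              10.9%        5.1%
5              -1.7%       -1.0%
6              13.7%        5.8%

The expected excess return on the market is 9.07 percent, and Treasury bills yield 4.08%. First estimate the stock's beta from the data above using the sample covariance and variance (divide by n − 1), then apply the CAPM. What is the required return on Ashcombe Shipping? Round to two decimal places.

22.74%

Mean R_i = (-2.9 + 2.7 − 15.7 + 10.9 − 1.7 + 13.7) / 6 = 1.1667%
Mean R_m = (-3.1 + 1.9 − 7.5 + 5.1 − 1.0 + 5.8) / 6 = 0.2000%
Σ(R_i − R̄_i)(R_m − R̄_m) = 267.2200  ⇒  Cov = 267.2200 / 5 = 53.4440
Σ(R_m − R̄_m)² = 129.8800  ⇒  Var(R_m) = 129.8800 / 5 = 25.9760
β = Cov / Var(R_m) = 53.4440 / 25.9760 = 2.0574
E(R) = R_f + β × MRP = 4.08% + 2.0574 × 9.07% = 22.74%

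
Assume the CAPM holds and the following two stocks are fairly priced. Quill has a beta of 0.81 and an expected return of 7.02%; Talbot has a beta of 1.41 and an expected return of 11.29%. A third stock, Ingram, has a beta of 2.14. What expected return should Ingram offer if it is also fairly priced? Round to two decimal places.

MRP (SML slope) = (11.29% − 7.02%) / (1.41 − 0.81) = 4.27% / 0.60 = 7.1167%
R_f (intercept) = 7.02% − 0.81 × 7.1167% = 1.2555%
E(R_Ingram) = R_f + β × MRP = 1.2555% + 2.14 × 7.1167% = 16.49%

16.49%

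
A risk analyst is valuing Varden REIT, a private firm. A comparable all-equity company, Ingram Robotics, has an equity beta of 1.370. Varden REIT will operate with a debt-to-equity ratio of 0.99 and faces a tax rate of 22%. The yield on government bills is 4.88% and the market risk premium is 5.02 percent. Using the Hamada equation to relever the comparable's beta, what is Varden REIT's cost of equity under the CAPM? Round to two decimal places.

17.07%

β_L = β_U × [1 + (1 − t)(D/E)] = 1.370 × [1 + (1 − 0.22) × 0.99]
    = 1.370 × [1 + 0.78 × 0.99] = 1.370 × 1.7722 = 2.4279
E(R) = R_f + β_L × MRP = 4.88% + 2.4279 × 5.02% = 17.07%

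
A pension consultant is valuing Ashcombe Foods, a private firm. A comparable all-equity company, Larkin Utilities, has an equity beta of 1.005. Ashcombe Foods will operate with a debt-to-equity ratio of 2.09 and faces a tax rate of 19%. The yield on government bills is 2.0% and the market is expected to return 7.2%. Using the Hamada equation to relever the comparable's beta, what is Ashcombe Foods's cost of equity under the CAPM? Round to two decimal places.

β_L = β_U × [1 + (1 − t)(D/E)] = 1.005 × [1 + (1 − 0.19) × 2.09]
    = 1.005 × [1 + 0.81 × 2.09] = 1.005 × 2.6929 = 2.7064
MRP = 7.2% − 2.0% = 5.20%
E(R) = R_f + β_L × MRP = 2.0% + 2.7064 × 5.2% = 16.07%

16.07%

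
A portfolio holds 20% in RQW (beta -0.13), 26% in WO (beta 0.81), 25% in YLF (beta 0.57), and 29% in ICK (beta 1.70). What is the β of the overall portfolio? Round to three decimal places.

β_P = Σ w_i β_i = 0.20×-0.13 + 0.26×0.81 + 0.25×0.57 + 0.29×1.70 = 0.8201

0.820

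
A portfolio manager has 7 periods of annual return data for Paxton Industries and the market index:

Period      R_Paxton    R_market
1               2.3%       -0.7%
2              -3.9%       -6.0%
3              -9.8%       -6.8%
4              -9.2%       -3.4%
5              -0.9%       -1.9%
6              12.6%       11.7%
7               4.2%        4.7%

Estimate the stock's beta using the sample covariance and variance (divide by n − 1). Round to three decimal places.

Mean R_i = (2.3 − 3.9 − 9.8 − 9.2 − 0.9 + 12.6 + 4.2) / 7 = -0.6714%
Mean R_m = (-0.7 − 6.0 − 6.8 − 3.4 − 1.9 + 11.7 + 4.7) / 7 = -0.3429%
Σ(R_i − R̄_i)(R_m − R̄_m) = 286.9686  ⇒  Cov = 286.9686 / 6 = 47.8281
Σ(R_m − R̄_m)² = 256.0571  ⇒  Var(R_m) = 256.0571 / 6 = 42.6762
β = Cov / Var(R_m) = 47.8281 / 42.6762 = 1.1207

1.121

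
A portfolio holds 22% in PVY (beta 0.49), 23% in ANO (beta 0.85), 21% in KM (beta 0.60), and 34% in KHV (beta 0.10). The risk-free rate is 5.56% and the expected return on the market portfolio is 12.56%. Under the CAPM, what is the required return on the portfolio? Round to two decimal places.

8.80%

β_P = Σ w_i β_i = 0.22×0.49 + 0.23×0.85 + 0.21×0.60 + 0.34×0.10 = 0.4633
MRP = 12.56% − 5.56% = 7.00%
E(R_P) = R_f + β_P × MRP = 5.56% + 0.4633 × 7.00% = 8.80%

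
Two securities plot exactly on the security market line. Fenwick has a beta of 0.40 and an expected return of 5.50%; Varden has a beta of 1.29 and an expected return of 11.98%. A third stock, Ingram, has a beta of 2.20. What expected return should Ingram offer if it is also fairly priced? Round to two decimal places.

MRP (SML slope) = (11.98% − 5.50%) / (1.29 − 0.40) = 6.48% / 0.89 = 7.2809%
R_f (intercept) = 5.50% − 0.40 × 7.2809% = 2.5876%
E(R_Ingram) = R_f + β × MRP = 2.5876% + 2.20 × 7.2809% = 18.61%

18.61%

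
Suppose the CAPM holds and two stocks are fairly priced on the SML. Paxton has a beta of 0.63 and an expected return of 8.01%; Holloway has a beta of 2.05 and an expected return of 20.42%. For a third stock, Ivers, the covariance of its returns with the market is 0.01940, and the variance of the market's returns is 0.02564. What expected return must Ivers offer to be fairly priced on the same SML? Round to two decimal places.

9.12%

MRP = (20.42% − 8.01%) / (2.05 − 0.63) = 8.7394%
R_f = 8.01% − 0.63 × 8.7394% = 2.5042%
β_Ivers = Cov / Var(R_m) = 0.01940 / 0.02564 = 0.7566
E(R_Ivers) = R_f + β × MRP = 2.5042% + 0.7566 × 8.7394% = 9.12%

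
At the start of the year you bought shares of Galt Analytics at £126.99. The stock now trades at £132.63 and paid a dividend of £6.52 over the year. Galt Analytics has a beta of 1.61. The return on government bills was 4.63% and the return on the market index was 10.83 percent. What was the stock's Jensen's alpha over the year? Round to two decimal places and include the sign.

Realised HPR = (P1 + D1 − P0) / P0 = (132.63 + 6.52 − 126.99) / 126.99 = 12.16 / 126.99 = 9.5756%
MRP = 10.83% − 4.63% = 6.20%
CAPM required = R_f + β·MRP = 4.63% + 1.61 × 6.20% = 14.6120%
α = realised − required = 9.5756% − 14.6120% = -5.04%

-5.04%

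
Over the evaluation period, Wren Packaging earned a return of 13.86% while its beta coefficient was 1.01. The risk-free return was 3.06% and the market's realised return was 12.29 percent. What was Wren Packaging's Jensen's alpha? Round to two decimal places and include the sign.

Market excess return = 12.29% − 3.06% = 9.23%
CAPM benchmark = R_f + β(R_m − R_f) = 3.06% + 1.01 × 9.23% = 12.3823%
α = actual − benchmark = 13.86% − 12.3823% = +1.48%

+1.48%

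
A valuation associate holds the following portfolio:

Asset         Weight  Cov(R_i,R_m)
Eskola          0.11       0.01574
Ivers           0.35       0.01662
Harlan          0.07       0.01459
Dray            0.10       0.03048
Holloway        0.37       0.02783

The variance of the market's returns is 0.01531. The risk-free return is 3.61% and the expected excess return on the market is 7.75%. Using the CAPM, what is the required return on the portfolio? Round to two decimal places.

β_Eskola = 0.01574 / 0.01531 = 1.0281
β_Ivers = 0.01662 / 0.01531 = 1.0856
β_Harlan = 0.01459 / 0.01531 = 0.9530
β_Dray = 0.03048 / 0.01531 = 1.9909
β_Holloway = 0.02783 / 0.01531 = 1.8178
β_P = Σ w_i β_i = 0.11×1.0281 + 0.35×1.0856 + 0.07×0.9530 + 0.10×1.9909 + 0.37×1.8178 = 1.4314
E(R_P) = R_f + β_P × MRP = 3.61% + 1.4314 × 7.75% = 14.70%

14.70%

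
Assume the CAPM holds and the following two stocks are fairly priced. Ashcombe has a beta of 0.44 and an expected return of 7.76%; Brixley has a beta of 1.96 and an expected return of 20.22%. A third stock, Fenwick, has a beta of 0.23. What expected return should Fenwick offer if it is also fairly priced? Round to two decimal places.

6.04%

MRP (SML slope) = (20.22% − 7.76%) / (1.96 − 0.44) = 12.46% / 1.52 = 8.1974%
R_f (intercept) = 7.76% − 0.44 × 8.1974% = 4.1531%
E(R_Fenwick) = R_f + β × MRP = 4.1531% + 0.23 × 8.1974% = 6.04%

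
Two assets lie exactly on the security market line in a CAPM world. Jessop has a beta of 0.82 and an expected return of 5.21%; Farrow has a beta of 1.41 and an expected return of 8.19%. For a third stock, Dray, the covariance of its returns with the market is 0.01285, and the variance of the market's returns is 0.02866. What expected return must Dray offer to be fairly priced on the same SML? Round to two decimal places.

3.33%

MRP = (8.19% − 5.21%) / (1.41 − 0.82) = 5.0508%
R_f = 5.21% − 0.82 × 5.0508% = 1.0683%
β_Dray = Cov / Var(R_m) = 0.01285 / 0.02866 = 0.4484
E(R_Dray) = R_f + β × MRP = 1.0683% + 0.4484 × 5.0508% = 3.33%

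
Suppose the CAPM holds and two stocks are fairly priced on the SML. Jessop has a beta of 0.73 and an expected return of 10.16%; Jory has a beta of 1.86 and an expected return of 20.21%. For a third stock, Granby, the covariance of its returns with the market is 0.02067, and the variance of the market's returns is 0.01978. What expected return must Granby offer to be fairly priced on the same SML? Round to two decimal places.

12.96%

MRP = (20.21% − 10.16%) / (1.86 − 0.73) = 8.8938%
R_f = 10.16% − 0.73 × 8.8938% = 3.6675%
β_Granby = Cov / Var(R_m) = 0.02067 / 0.01978 = 1.0450
E(R_Granby) = R_f + β × MRP = 3.6675% + 1.0450 × 8.8938% = 12.96%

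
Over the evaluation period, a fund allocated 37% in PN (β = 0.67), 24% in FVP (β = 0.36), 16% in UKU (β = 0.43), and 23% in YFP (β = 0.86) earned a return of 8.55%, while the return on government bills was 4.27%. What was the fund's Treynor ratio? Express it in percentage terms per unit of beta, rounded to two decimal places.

7.12%

β_P = 0.37×0.67 + 0.24×0.36 + 0.16×0.43 + 0.23×0.86 = 0.6009
Treynor = (R_P − R_f) / β_P = (8.55% − 4.27%) / 0.6009 = 4.28% / 0.6009 = 7.12%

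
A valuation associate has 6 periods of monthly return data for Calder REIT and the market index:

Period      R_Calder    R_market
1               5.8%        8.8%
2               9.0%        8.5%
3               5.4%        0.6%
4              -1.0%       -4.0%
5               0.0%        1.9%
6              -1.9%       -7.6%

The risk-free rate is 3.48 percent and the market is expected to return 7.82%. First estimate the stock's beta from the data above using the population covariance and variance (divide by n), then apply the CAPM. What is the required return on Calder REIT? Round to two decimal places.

Mean R_i = (5.8 + 9.0 + 5.4 − 1.0 + 0.0 − 1.9) / 6 = 2.8833%
Mean R_m = (8.8 + 8.5 + 0.6 − 4.0 + 1.9 − 7.6) / 6 = 1.3667%
Σ(R_i − R̄_i)(R_m − R̄_m) = 125.5767  ⇒  Cov = 125.5767 / 6 = 20.9295
Σ(R_m − R̄_m)² = 216.2133  ⇒  Var(R_m) = 216.2133 / 6 = 36.0356
β = Cov / Var(R_m) = 20.9295 / 36.0356 = 0.5808
MRP = 7.82% − 3.48% = 4.34%
E(R) = R_f + β × MRP = 3.48% + 0.5808 × 4.34% = 6.00%

6.00%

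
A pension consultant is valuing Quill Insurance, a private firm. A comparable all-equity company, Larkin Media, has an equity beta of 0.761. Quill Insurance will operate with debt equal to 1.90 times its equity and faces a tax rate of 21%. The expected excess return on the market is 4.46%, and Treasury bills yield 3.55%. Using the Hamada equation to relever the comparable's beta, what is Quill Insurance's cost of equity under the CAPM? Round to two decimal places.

12.04%

β_L = β_U × [1 + (1 − t)(D/E)] = 0.761 × [1 + (1 − 0.21) × 1.90]
    = 0.761 × [1 + 0.79 × 1.90] = 0.761 × 2.5010 = 1.9033
E(R) = R_f + β_L × MRP = 3.55% + 1.9033 × 4.46% = 12.04%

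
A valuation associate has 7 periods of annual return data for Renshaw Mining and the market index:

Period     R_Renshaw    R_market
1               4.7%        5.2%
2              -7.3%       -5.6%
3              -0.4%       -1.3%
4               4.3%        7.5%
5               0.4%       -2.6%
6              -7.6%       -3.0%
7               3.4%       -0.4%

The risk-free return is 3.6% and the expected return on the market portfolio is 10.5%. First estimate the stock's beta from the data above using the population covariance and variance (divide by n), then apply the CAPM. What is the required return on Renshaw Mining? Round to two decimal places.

9.78%

Mean R_i = (4.7 − 7.3 − 0.4 + 4.3 + 0.4 − 7.6 + 3.4) / 7 = -0.3571%
Mean R_m = (5.2 − 5.6 − 1.3 + 7.5 − 2.6 − 3.0 − 0.4) / 7 = -0.0286%
Σ(R_i − R̄_i)(R_m − R̄_m) = 118.4186  ⇒  Cov = 118.4186 / 7 = 16.9169
Σ(R_m − R̄_m)² = 132.2543  ⇒  Var(R_m) = 132.2543 / 7 = 18.8935
β = Cov / Var(R_m) = 16.9169 / 18.8935 = 0.8954
MRP = 10.5% − 3.6% = 6.90%
E(R) = R_f + β × MRP = 3.6% + 0.8954 × 6.9% = 9.78%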